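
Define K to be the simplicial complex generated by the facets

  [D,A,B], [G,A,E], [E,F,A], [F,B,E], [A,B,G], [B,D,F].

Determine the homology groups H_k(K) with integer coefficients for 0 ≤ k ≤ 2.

H_0 = Z,  H_1 = Z,  H_2 = 0.

Take the total order A < B < D < E < F < G on the vertex set. Then K (dimension 2) consists of the simplices:

  0-simplices (6): A, B, D, E, F, G
  1-simplices (12): AB, AD, AE, AF, AG, BD, BE, BF, BG, DF, EF, EG
  2-simplices (6): ABD, ABG, AEF, AEG, BDF, BEF

so the chain groups are C_0 ≅ Z^6, C_1 ≅ Z^12, C_2 ≅ Z^6.

The boundary map ∂_1: C_1 → C_0 is given by ∂[p,q] = [q] − [p]. For instance
  ∂EF = F − E.
As a 6×12 matrix over Z this has rank 5, with invariant factors (1,1,1,1,1).

∂_2: C_2 → C_1 maps a triangle to the signed sum of its edges. For instance
  ∂ABD = BD − AD + AB,
  ∂BEF = EF − BF + BE.
The resulting 12×6 matrix has rank 6, and its Smith normal form has invariant factors (1,1,1,1,1,1).

Computing H_k = (kernel of ∂_k) / (image of ∂_{k+1}):

  H_0: rank C_0 − rank ∂_1 = 6 − 5 = 1, and the invariant factors of ∂_1 are all 1, so H_0 ≅ Z.
  H_1: rank ker ∂_1 − rank ∂_2 = (12 − 5) − 6 = 1, and the invariant factors of ∂_2 are all 1, so H_1 ≅ Z.
  H_2: rank ker ∂_2 − rank ∂_3 = (6 − 6) − 0 = 0, and there is no ∂_3, so H_2 ≅ 0.

As a check, the Euler characteristic is 6 − 12 + 6 = 0, which agrees with 1 − 1 + 0 = 0.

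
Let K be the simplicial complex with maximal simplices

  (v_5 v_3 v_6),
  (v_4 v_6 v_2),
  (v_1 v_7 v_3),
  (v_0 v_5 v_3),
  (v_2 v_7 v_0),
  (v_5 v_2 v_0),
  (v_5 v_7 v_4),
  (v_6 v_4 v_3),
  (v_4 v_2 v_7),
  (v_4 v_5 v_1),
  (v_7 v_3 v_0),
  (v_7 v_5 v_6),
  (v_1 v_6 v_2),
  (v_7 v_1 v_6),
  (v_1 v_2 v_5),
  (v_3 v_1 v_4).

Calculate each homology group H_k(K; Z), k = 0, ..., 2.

K has 8 vertices, 24 edges, 16 triangles.
rank ∂_0 = 0, rank ∂_1 = 7 ⇒ b_0 = 8 − 0 − 7 = 1; all invariant factors of ∂_1 are 1 so no torsion. So H_0 = Z.
rank ∂_1 = 7, rank ∂_2 = 15 ⇒ b_1 = 24 − 7 − 15 = 2; all invariant factors of ∂_2 are 1 so no torsion. So H_1 = Z^2.
rank ∂_2 = 15, rank ∂_3 = 0 ⇒ b_2 = 16 − 15 − 0 = 1. So H_2 = Z.

H_0 = Z,  H_1 = Z^2,  H_2 = Z.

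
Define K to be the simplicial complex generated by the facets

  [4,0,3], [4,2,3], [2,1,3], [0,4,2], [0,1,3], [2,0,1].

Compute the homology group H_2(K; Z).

H_2 ≅ Z.

Fix the vertex order 0 < 1 < 2 < 3 < 4 and write every simplex with vertices in increasing order. Then dim K = 2 and the simplices of K are:

  0-simplices (5): [0], [1], [2], [3], [4]
  1-simplices (9): [0,1], [0,2], [0,3], [0,4], [1,2], [1,3], [2,3], [2,4], [3,4]
  2-simplices (6): [0,1,2], [0,1,3], [0,2,4], [0,3,4], [1,2,3], [2,3,4]

Hence C_0 ≅ Z^5, C_1 ≅ Z^9, C_2 ≅ Z^6.

The boundary map ∂_1: C_1 → C_0 sends each edge [p,q] (with p < q) to q − p.
This gives a 5×9 integer matrix of rank 4; reducing to Smith normal form yields diagonal entries (1,1,1,1).

The boundary map ∂_2: C_2 → C_1 sends each 2-simplex [p,q,r] to [q,r] − [p,r] + [p,q]. For instance
  ∂[2,3,4] = [3,4] − [2,4] + [2,3],
  ∂[0,3,4] = [3,4] − [0,4] + [0,3].
The resulting 9×6 matrix has rank 5, and its Smith normal form has invariant factors (1,1,1,1,1).

Now H_k = ker ∂_k / im ∂_{k+1}, so:

  H_2: rank ker ∂_2 − rank ∂_3 = (6 − 5) − 0 = 1, and there is no ∂_3, so H_2 = Z.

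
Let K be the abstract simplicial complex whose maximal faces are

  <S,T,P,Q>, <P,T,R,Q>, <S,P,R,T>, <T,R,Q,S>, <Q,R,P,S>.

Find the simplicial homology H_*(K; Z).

K has 5 vertices, 10 edges, 10 triangles, 5 3-simplices.
rank ∂_0 = 0, rank ∂_1 = 4 ⇒ b_0 = 5 − 0 − 4 = 1; all invariant factors of ∂_1 are 1 so no torsion. So H_0 ≅ Z.
rank ∂_1 = 4, rank ∂_2 = 6 ⇒ b_1 = 10 − 4 − 6 = 0; all invariant factors of ∂_2 are 1 so no torsion. So H_1 ≅ 0.
rank ∂_2 = 6, rank ∂_3 = 4 ⇒ b_2 = 10 − 6 − 4 = 0; all invariant factors of ∂_3 are 1 so no torsion. So H_2 ≅ 0.
rank ∂_3 = 4, rank ∂_4 = 0 ⇒ b_3 = 5 − 4 − 0 = 1. So H_3 ≅ Z.

H_0 = Z,  H_1 = 0,  H_2 = 0,  H_3 = Z.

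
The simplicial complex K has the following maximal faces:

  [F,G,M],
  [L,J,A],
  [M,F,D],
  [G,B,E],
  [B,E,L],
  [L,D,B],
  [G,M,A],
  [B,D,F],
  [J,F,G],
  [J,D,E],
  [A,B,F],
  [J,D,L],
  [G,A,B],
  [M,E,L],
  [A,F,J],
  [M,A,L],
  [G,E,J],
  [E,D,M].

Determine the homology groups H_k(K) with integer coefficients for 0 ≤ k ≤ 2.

Take the total order A < B < D < E < F < G < J < L < M on the vertex set. Then K (dimension 2) consists of the simplices:

  0-simplices (9): A, B, D, E, F, G, J, L, M
  1-simplices (27): AB, AF, AG, AJ, AL, AM, BD, BE, BF, BG, BL, DE, DF, DJ, DL, DM, EG, EJ, EL, EM, FG, FJ, FM, GJ, GM, JL, LM
  2-simplices (18): ABF, ABG, AFJ, AGM, AJL, ALM, BDF, BDL, BEG, BEL, DEJ, DEM, DFM, DJL, EGJ, ELM, FGJ, FGM

so the chain groups are C_0 ≅ Z^9, C_1 ≅ Z^27, C_2 ≅ Z^18.

Boundary ∂_1: C_1 → C_0 sends each edge [p,q] (with p < q) to q − p.
The resulting 9×27 matrix has rank 8, and its Smith normal form has invariant factors (1,1,1,1,1,1,1,1).

∂_2: C_2 → C_1 maps a triangle to the signed sum of its edges. For instance
  ∂BDF = DF − BF + BD,
  ∂BEL = EL − BL + BE.
The 27×18 boundary matrix has rank 18 and Smith normal form diag(1,1,1,1,1,1,1,1,1,1,1,1,1,1,1,1,1,2).

Reading off H_k = ker ∂_k / im ∂_{k+1}:

  H_0: rank C_0 − rank ∂_1 = 9 − 8 = 1, and the invariant factors of ∂_1 are all 1, so H_0 ≅ Z.
  H_1: rank ker ∂_1 − rank ∂_2 = (27 − 8) − 18 = 1, and ∂_2 has invariant factor 2 > 1, so H_1 ≅ Z ⊕ Z/2.
  H_2: rank ker ∂_2 − rank ∂_3 = (18 − 18) − 0 = 0, and there is no ∂_3, so H_2 ≅ 0.

(K is a triangulation of the Klein bottle.)

H_0 = Z,  H_1 = Z ⊕ Z/2,  H_2 = 0.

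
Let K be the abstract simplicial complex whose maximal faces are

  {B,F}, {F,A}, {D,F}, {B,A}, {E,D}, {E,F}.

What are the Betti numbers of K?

b_0 = 1, b_1 = 2.

Order the vertices as A < B < D < E < F. Listing each simplex with vertices in this order, K has dimension 1 with simplices:

  0-simplices (5): A, B, D, E, F
  1-simplices (6): AB, AF, BF, DE, DF, EF

Hence C_0 ≅ Z^5, C_1 ≅ Z^6.

∂_1: C_1 → C_0 sends each edge [p,q] (with p < q) to q − p. For instance
  ∂AF = F − A.
As a 5×6 matrix over Z this has rank 4, with invariant factors (1,1,1,1).

From H_k ≅ ker(∂_k) / im(∂_{k+1}) we obtain:

  H_0: rank C_0 − rank ∂_1 = 5 − 4 = 1, and the invariant factors of ∂_1 are all 1, so H_0 ≅ Z.
  H_1: rank ker ∂_1 − rank ∂_2 = (6 − 4) − 0 = 2, and there is no ∂_2, so H_1 ≅ Z^2.

As a check, the Euler characteristic is 5 − 6 = -1, which agrees with 1 − 2 = -1.
(K is a triangulation of a wedge of 2 circles.)

Hence the Betti numbers are b_0 = 1, b_1 = 2.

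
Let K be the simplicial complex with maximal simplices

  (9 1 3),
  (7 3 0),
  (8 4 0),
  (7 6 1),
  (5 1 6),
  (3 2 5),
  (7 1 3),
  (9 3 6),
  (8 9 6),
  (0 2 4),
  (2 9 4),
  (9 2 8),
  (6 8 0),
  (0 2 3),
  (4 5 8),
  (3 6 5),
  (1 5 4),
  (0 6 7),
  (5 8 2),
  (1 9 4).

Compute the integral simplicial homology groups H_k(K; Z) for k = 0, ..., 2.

Fix the vertex order 0 < 1 < 2 < 3 < 4 < 5 < 6 < 7 < 8 < 9 and write every simplex with vertices in increasing order. Then dim K = 2 and the simplices of K are:

  0-simplices (10): [0], [1], [2], [3], [4], [5], [6], [7], [8], [9]
  1-simplices (30): (30 of them)
  2-simplices (20): (20 of them)

giving chain groups C_0 ≅ Z^10, C_1 ≅ Z^30, C_2 ≅ Z^20.

The boundary map ∂_1: C_1 → C_0 maps an edge to its endpoints' difference, ∂[p,q] = q − p. For instance
  ∂[3,5] = [5] − [3].
The resulting 10×30 matrix has rank 9, and its Smith normal form has invariant factors (1,1,1,1,1,1,1,1,1).

∂_2: C_2 → C_1 maps a triangle to the signed sum of its edges. For instance
  ∂[0,2,3] = [2,3] − [0,3] + [0,2],
  ∂[3,5,6] = [5,6] − [3,6] + [3,5].
The 30×20 boundary matrix has rank 20 and Smith normal form diag(1,1,1,1,1,1,1,1,1,1,1,1,1,1,1,1,1,1,1,2).

Now H_k = ker ∂_k / im ∂_{k+1}, so:

  H_0: rank C_0 − rank ∂_1 = 10 − 9 = 1, and the invariant factors of ∂_1 are all 1, so H_0 = Z.
  H_1: rank ker ∂_1 − rank ∂_2 = (30 − 9) − 20 = 1, and ∂_2 has invariant factor 2 > 1, so H_1 = Z ⊕ Z/2.
  H_2: rank ker ∂_2 − rank ∂_3 = (20 − 20) − 0 = 0, and there is no ∂_3, so H_2 = 0.

As a check, the Euler characteristic is 10 − 30 + 20 = 0, which agrees with 1 − 1 + 0 = 0.

H_0 = Z,  H_1 = Z ⊕ Z/2,  H_2 = 0.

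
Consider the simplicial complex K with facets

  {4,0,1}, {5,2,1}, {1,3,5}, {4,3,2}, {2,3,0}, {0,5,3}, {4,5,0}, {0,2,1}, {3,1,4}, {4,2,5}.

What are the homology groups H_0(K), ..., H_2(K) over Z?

H_0 ≅ Z,  H_1 ≅ Z/2Z,  H_2 = 0.

Order the vertices as 0 < 1 < 2 < 3 < 4 < 5. Listing each simplex with vertices in this order, K has dimension 2 with simplices:

  0-simplices (6): [0], [1], [2], [3], [4], [5]
  1-simplices (15): [0,1], [0,2], [0,3], [0,4], [0,5], [1,2], [1,3], [1,4], [1,5], [2,3], [2,4], [2,5], [3,4], [3,5], [4,5]
  2-simplices (10): [0,1,2], [0,1,4], [0,2,3], [0,3,5], [0,4,5], [1,2,5], [1,3,4], [1,3,5], [2,3,4], [2,4,5]

Hence C_0 ≅ Z^6, C_1 ≅ Z^15, C_2 ≅ Z^10.

∂_1: C_1 → C_0 maps an edge to its endpoints' difference, ∂[p,q] = q − p. For instance
  ∂[3,4] = [4] − [3].
This gives a 6×15 integer matrix of rank 5; reducing to Smith normal form yields diagonal entries (1,1,1,1,1).

∂_2: C_2 → C_1 sends each 2-simplex [p,q,r] to [q,r] − [p,r] + [p,q]. For instance
  ∂[0,1,4] = [1,4] − [0,4] + [0,1],
  ∂[0,2,3] = [2,3] − [0,3] + [0,2].
The resulting 15×10 matrix has rank 10, and its Smith normal form has invariant factors (1,1,1,1,1,1,1,1,1,2).

From H_k ≅ ker(∂_k) / im(∂_{k+1}) we obtain:

  H_0: rank C_0 − rank ∂_1 = 6 − 5 = 1, and the invariant factors of ∂_1 are all 1, so H_0 ≅ Z.
  H_1: rank ker ∂_1 − rank ∂_2 = (15 − 5) − 10 = 0, and ∂_2 has invariant factor 2 > 1, so H_1 ≅ Z/2Z.
  H_2: rank ker ∂_2 − rank ∂_3 = (10 − 10) − 0 = 0, and there is no ∂_3, so H_2 ≅ 0.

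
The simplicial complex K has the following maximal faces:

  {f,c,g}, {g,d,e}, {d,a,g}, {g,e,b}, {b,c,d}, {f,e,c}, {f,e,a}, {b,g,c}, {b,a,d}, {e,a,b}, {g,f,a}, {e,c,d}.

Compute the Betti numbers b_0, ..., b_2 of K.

b_0 = 1, b_1 = 0, b_2 = 0.

Order the vertices as a < b < c < d < e < f < g. Listing each simplex with vertices in this order, K has dimension 2 with simplices:

  0-simplices (7): a, b, c, d, e, f, g
  1-simplices (18): ab, ad, ae, af, ag, bc, bd, be, bg, cd, ce, cf, cg, de, dg, ef, eg, fg
  2-simplices (12): abd, abe, adg, aef, afg, bcd, bcg, beg, cde, cef, cfg, deg

giving chain groups C_0 ≅ Z^7, C_1 ≅ Z^18, C_2 ≅ Z^12.

The boundary map ∂_1: C_1 → C_0 maps an edge to its endpoints' difference, ∂[p,q] = q − p. For instance
  ∂ae = e − a.
As a 7×18 matrix over Z this has rank 6, with invariant factors (1,1,1,1,1,1).

Boundary ∂_2: C_2 → C_1 sends each 2-simplex [p,q,r] to [q,r] − [p,r] + [p,q]. For instance
  ∂cfg = fg − cg + cf,
  ∂adg = dg − ag + ad.
The resulting 18×12 matrix has rank 12, and its Smith normal form has invariant factors (1,1,1,1,1,1,1,1,1,1,1,2).

Computing H_k = (kernel of ∂_k) / (image of ∂_{k+1}):

  H_0: rank C_0 − rank ∂_1 = 7 − 6 = 1, and the invariant factors of ∂_1 are all 1, so H_0 = Z.
  H_1: rank ker ∂_1 − rank ∂_2 = (18 − 6) − 12 = 0, and ∂_2 has invariant factor 2 > 1, so H_1 = Z/2.
  H_2: rank ker ∂_2 − rank ∂_3 = (12 − 12) − 0 = 0, and there is no ∂_3, so H_2 = 0.

Hence the Betti numbers are b_0 = 1, b_1 = 0, b_2 = 0.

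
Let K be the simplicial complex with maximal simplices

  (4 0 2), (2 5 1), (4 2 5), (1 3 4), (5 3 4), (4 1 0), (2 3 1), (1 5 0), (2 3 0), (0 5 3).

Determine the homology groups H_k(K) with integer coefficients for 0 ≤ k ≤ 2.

H_0 = Z,  H_1 = Z/2,  H_2 = 0.

Take the total order 0 < 1 < 2 < 3 < 4 < 5 on the vertex set. Then K (dimension 2) consists of the simplices:

  0-simplices (6): [0], [1], [2], [3], [4], [5]
  1-simplices (15): [0,1], [0,2], [0,3], [0,4], [0,5], [1,2], [1,3], [1,4], [1,5], [2,3], [2,4], [2,5], [3,4], [3,5], [4,5]
  2-simplices (10): [0,1,4], [0,1,5], [0,2,3], [0,2,4], [0,3,5], [1,2,3], [1,2,5], [1,3,4], [2,4,5], [3,4,5]

so the chain groups are C_0 ≅ Z^6, C_1 ≅ Z^15, C_2 ≅ Z^10.

Boundary ∂_1: C_1 → C_0 sends each edge [p,q] (with p < q) to q − p. For instance
  ∂[1,4] = [4] − [1].
As a 6×15 matrix over Z this has rank 5, with invariant factors (1,1,1,1,1).

∂_2: C_2 → C_1 sends each 2-simplex [p,q,r] to [q,r] − [p,r] + [p,q]. For instance
  ∂[0,1,4] = [1,4] − [0,4] + [0,1],
  ∂[0,3,5] = [3,5] − [0,5] + [0,3].
This gives a 15×10 integer matrix of rank 10; reducing to Smith normal form yields diagonal entries (1,1,1,1,1,1,1,1,1,2).

From H_k ≅ ker(∂_k) / im(∂_{k+1}) we obtain:

  H_0: rank C_0 − rank ∂_1 = 6 − 5 = 1, and the invariant factors of ∂_1 are all 1, so H_0 = Z.
  H_1: rank ker ∂_1 − rank ∂_2 = (15 − 5) − 10 = 0, and ∂_2 has invariant factor 2 > 1, so H_1 = Z/2.
  H_2: rank ker ∂_2 − rank ∂_3 = (10 − 10) − 0 = 0, and there is no ∂_3, so H_2 = 0.

As a check, the Euler characteristic is 6 − 15 + 10 = 1, which agrees with 1 − 0 + 0 = 1.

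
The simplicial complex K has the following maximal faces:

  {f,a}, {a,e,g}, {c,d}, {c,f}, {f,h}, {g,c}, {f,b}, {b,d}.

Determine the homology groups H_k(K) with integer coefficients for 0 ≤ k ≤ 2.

Order the vertices as a < b < c < d < e < f < g < h. Listing each simplex with vertices in this order, K has dimension 2 with simplices:

  0-simplices (8): a, b, c, d, e, f, g, h
  1-simplices (10): ae, af, ag, bd, bf, cd, cf, cg, eg, fh
  2-simplices (1): aeg

giving chain groups C_0 ≅ Z^8, C_1 ≅ Z^10, C_2 ≅ Z^1.

∂_1: C_1 → C_0 is given by ∂[p,q] = [q] − [p].
This gives a 8×10 integer matrix of rank 7; reducing to Smith normal form yields diagonal entries (1,1,1,1,1,1,1).

∂_2: C_2 → C_1 acts by ∂[p,q,r] = [q,r] − [p,r] + [p,q]. For instance
  ∂aeg = eg − ag + ae.
The 10×1 boundary matrix has rank 1 and Smith normal form diag(1).

Now H_k = ker ∂_k / im ∂_{k+1}, so:

  H_0: rank C_0 − rank ∂_1 = 8 − 7 = 1, and the invariant factors of ∂_1 are all 1, so H_0 ≅ Z.
  H_1: rank ker ∂_1 − rank ∂_2 = (10 − 7) − 1 = 2, and the invariant factors of ∂_2 are all 1, so H_1 ≅ Z^2.
  H_2: rank ker ∂_2 − rank ∂_3 = (1 − 1) − 0 = 0, and there is no ∂_3, so H_2 ≅ 0.

As a check, the Euler characteristic is 8 − 10 + 1 = -1, which agrees with 1 − 2 + 0 = -1.

H_0 = Z,  H_1 = Z^2,  H_2 = 0.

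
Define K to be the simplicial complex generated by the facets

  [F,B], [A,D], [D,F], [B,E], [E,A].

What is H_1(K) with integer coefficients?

H_1 = Z.

Take the total order A < B < D < E < F on the vertex set. Then K (dimension 1) consists of the simplices:

  0-simplices (5): A, B, D, E, F
  1-simplices (5): AD, AE, BE, BF, DF

Hence C_0 ≅ Z^5, C_1 ≅ Z^5.

∂_1: C_1 → C_0 maps an edge to its endpoints' difference, ∂[p,q] = q − p.
The resulting 5×5 matrix has rank 4, and its Smith normal form has invariant factors (1,1,1,1).

Computing H_k = (kernel of ∂_k) / (image of ∂_{k+1}):

  H_1: rank ker ∂_1 − rank ∂_2 = (5 − 4) − 0 = 1, and there is no ∂_2, so H_1 ≅ Z.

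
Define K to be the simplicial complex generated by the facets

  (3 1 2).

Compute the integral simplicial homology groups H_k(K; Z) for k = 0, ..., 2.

H_0 ≅ Z,  H_1 = 0,  H_2 = 0.

K has 3 vertices, 3 edges, 1 triangle.
rank ∂_0 = 0, rank ∂_1 = 2 ⇒ b_0 = 3 − 0 − 2 = 1; all invariant factors of ∂_1 are 1 so no torsion. So H_0 = Z.
rank ∂_1 = 2, rank ∂_2 = 1 ⇒ b_1 = 3 − 2 − 1 = 0; all invariant factors of ∂_2 are 1 so no torsion. So H_1 = 0.
rank ∂_2 = 1, rank ∂_3 = 0 ⇒ b_2 = 1 − 1 − 0 = 0. So H_2 = 0.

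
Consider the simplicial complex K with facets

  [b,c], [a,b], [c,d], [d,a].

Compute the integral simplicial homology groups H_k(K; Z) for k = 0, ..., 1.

H_0 ≅ Z,  H_1 ≅ Z.

Order the vertices as a < b < c < d. Listing each simplex with vertices in this order, K has dimension 1 with simplices:

  0-simplices (4): a, b, c, d
  1-simplices (4): ab, ad, bc, cd

so the chain groups are C_0 ≅ Z^4, C_1 ≅ Z^4.

Boundary ∂_1: C_1 → C_0 is given by ∂[p,q] = [q] − [p].
The 4×4 boundary matrix has rank 3 and Smith normal form diag(1,1,1).

Now H_k = ker ∂_k / im ∂_{k+1}, so:

  H_0: rank C_0 − rank ∂_1 = 4 − 3 = 1, and the invariant factors of ∂_1 are all 1, so H_0 ≅ Z.
  H_1: rank ker ∂_1 − rank ∂_2 = (4 − 3) − 0 = 1, and there is no ∂_2, so H_1 ≅ Z.

As a check, the Euler characteristic is 4 − 4 = 0, which agrees with 1 − 1 = 0.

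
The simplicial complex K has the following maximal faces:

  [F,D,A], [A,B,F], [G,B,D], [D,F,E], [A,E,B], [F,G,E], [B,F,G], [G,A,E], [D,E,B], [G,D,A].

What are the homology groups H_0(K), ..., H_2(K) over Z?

H_0 = Z,  H_1 = Z/2,  H_2 = 0.

Take the total order A < B < D < E < F < G on the vertex set. Then K (dimension 2) consists of the simplices:

  0-simplices (6): A, B, D, E, F, G
  1-simplices (15): AB, AD, AE, AF, AG, BD, BE, BF, BG, DE, DF, DG, EF, EG, FG
  2-simplices (10): ABE, ABF, ADF, ADG, AEG, BDE, BDG, BFG, DEF, EFG

giving chain groups C_0 ≅ Z^6, C_1 ≅ Z^15, C_2 ≅ Z^10.

∂_1: C_1 → C_0 is given by ∂[p,q] = [q] − [p]. For instance
  ∂AB = B − A.
The 6×15 boundary matrix has rank 5 and Smith normal form diag(1,1,1,1,1).

Boundary ∂_2: C_2 → C_1 acts by ∂[p,q,r] = [q,r] − [p,r] + [p,q]. For instance
  ∂BFG = FG − BG + BF,
  ∂ADF = DF − AF + AD.
As a 15×10 matrix over Z this has rank 10, with invariant factors (1,1,1,1,1,1,1,1,1,2).

Reading off H_k = ker ∂_k / im ∂_{k+1}:

  H_0: rank C_0 − rank ∂_1 = 6 − 5 = 1, and the invariant factors of ∂_1 are all 1, so H_0 ≅ Z.
  H_1: rank ker ∂_1 − rank ∂_2 = (15 − 5) − 10 = 0, and ∂_2 has invariant factor 2 > 1, so H_1 ≅ Z/2.
  H_2: rank ker ∂_2 − rank ∂_3 = (10 − 10) − 0 = 0, and there is no ∂_3, so H_2 ≅ 0.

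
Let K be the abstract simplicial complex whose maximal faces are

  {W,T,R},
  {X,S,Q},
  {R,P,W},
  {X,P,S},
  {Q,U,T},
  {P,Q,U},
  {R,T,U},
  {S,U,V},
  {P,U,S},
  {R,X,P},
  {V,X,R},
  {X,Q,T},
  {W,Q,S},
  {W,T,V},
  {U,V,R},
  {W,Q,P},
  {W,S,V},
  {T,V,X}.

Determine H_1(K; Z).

Fix the vertex order P < Q < R < S < T < U < V < W < X and write every simplex with vertices in increasing order. Then dim K = 2 and the simplices of K are:

  0-simplices (9): P, Q, R, S, T, U, V, W, X
  1-simplices (27): PQ, PR, PS, PU, PW, PX, QS, QT, QU, QW, QX, RT, RU, RV, RW, RX, SU, SV, SW, SX, TU, TV, TW, TX, UV, VW, VX
  2-simplices (18): PQU, PQW, PRW, PRX, PSU, PSX, QSW, QSX, QTU, QTX, RTU, RTW, RUV, RVX, SUV, SVW, TVW, TVX

giving chain groups C_0 ≅ Z^9, C_1 ≅ Z^27, C_2 ≅ Z^18.

∂_1: C_1 → C_0 is given by ∂[p,q] = [q] − [p].
As a 9×27 matrix over Z this has rank 8, with invariant factors (1,1,1,1,1,1,1,1).

Boundary ∂_2: C_2 → C_1 acts by ∂[p,q,r] = [q,r] − [p,r] + [p,q]. For instance
  ∂RTU = TU − RU + RT,
  ∂RVX = VX − RX + RV.
This gives a 27×18 integer matrix of rank 18; reducing to Smith normal form yields diagonal entries (1,1,1,1,1,1,1,1,1,1,1,1,1,1,1,1,1,2).

Computing H_k = (kernel of ∂_k) / (image of ∂_{k+1}):

  H_1: rank ker ∂_1 − rank ∂_2 = (27 − 8) − 18 = 1, and ∂_2 has invariant factor 2 > 1, so H_1 = Z ⊕ Z/2.

(K is a triangulation of the Klein bottle.)

H_1 = Z ⊕ Z/2.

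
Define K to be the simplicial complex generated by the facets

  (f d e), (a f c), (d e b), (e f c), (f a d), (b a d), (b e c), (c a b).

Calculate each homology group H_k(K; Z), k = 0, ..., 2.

H_0 ≅ Z,  H_1 = 0,  H_2 ≅ Z.

K has 6 vertices, 12 edges, 8 triangles.
rank ∂_0 = 0, rank ∂_1 = 5 ⇒ b_0 = 6 − 0 − 5 = 1; all invariant factors of ∂_1 are 1 so no torsion. So H_0 = Z.
rank ∂_1 = 5, rank ∂_2 = 7 ⇒ b_1 = 12 − 5 − 7 = 0; all invariant factors of ∂_2 are 1 so no torsion. So H_1 = 0.
rank ∂_2 = 7, rank ∂_3 = 0 ⇒ b_2 = 8 − 7 − 0 = 1. So H_2 = Z.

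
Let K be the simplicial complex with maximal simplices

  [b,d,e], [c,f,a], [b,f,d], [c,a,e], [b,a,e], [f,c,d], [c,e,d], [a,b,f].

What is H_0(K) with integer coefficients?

H_0 ≅ Z.

We work with the vertex ordering a < b < c < d < e < f. The simplices of K, each written with vertices in increasing order, are:

  0-simplices (6): a, b, c, d, e, f
  1-simplices (12): ab, ac, ae, af, bd, be, bf, cd, ce, cf, de, df
  2-simplices (8): abe, abf, ace, acf, bde, bdf, cde, cdf

so the chain groups are C_0 ≅ Z^6, C_1 ≅ Z^12, C_2 ≅ Z^8.

Boundary ∂_1: C_1 → C_0 is given by ∂[p,q] = [q] − [p]. For instance
  ∂df = f − d.
This gives a 6×12 integer matrix of rank 5; reducing to Smith normal form yields diagonal entries (1,1,1,1,1).

Boundary ∂_2: C_2 → C_1 maps a triangle to the signed sum of its edges. For instance
  ∂abf = bf − af + ab,
  ∂cdf = df − cf + cd.
The 12×8 boundary matrix has rank 7 and Smith normal form diag(1,1,1,1,1,1,1).

From H_k ≅ ker(∂_k) / im(∂_{k+1}) we obtain:

  H_0: rank C_0 − rank ∂_1 = 6 − 5 = 1, and the invariant factors of ∂_1 are all 1, so H_0 ≅ Z.

(K is a triangulation of the 2-sphere S^2.)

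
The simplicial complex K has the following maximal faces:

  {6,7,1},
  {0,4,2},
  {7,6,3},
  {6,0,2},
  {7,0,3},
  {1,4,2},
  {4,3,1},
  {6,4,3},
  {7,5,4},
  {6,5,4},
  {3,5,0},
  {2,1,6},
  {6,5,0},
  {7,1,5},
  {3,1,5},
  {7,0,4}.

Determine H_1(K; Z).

H_1 ≅ Z^2.

Take the total order 0 < 1 < 2 < 3 < 4 < 5 < 6 < 7 on the vertex set. Then K (dimension 2) consists of the simplices:

  0-simplices (8): [0], [1], [2], [3], [4], [5], [6], [7]
  1-simplices (24): (24 of them)
  2-simplices (16): [0,2,4], [0,2,6], [0,3,5], [0,3,7], [0,4,7], [0,5,6], [1,2,4], [1,2,6], [1,3,4], [1,3,5], [1,5,7], [1,6,7], [3,4,6], [3,6,7], [4,5,6], [4,5,7]

so the chain groups are C_0 ≅ Z^8, C_1 ≅ Z^24, C_2 ≅ Z^16.

Boundary ∂_1: C_1 → C_0 maps an edge to its endpoints' difference, ∂[p,q] = q − p.
The resulting 8×24 matrix has rank 7, and its Smith normal form has invariant factors (1,1,1,1,1,1,1).

Boundary ∂_2: C_2 → C_1 maps a triangle to the signed sum of its edges. For instance
  ∂[4,5,7] = [5,7] − [4,7] + [4,5],
  ∂[1,2,4] = [2,4] − [1,4] + [1,2].
The 24×16 boundary matrix has rank 15 and Smith normal form diag(1,1,1,1,1,1,1,1,1,1,1,1,1,1,1).

Now H_k = ker ∂_k / im ∂_{k+1}, so:

  H_1: rank ker ∂_1 − rank ∂_2 = (24 − 7) − 15 = 2, and the invariant factors of ∂_2 are all 1, so H_1 ≅ Z^2.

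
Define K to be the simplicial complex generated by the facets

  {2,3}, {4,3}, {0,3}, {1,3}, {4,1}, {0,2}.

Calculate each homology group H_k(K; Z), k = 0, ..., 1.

Take the total order 0 < 1 < 2 < 3 < 4 on the vertex set. Then K (dimension 1) consists of the simplices:

  0-simplices (5): [0], [1], [2], [3], [4]
  1-simplices (6): [0,2], [0,3], [1,3], [1,4], [2,3], [3,4]

Hence C_0 ≅ Z^5, C_1 ≅ Z^6.

Boundary ∂_1: C_1 → C_0 is given by ∂[p,q] = [q] − [p]. For instance
  ∂[0,3] = [3] − [0].
The resulting 5×6 matrix has rank 4, and its Smith normal form has invariant factors (1,1,1,1).

From H_k ≅ ker(∂_k) / im(∂_{k+1}) we obtain:

  H_0: rank C_0 − rank ∂_1 = 5 − 4 = 1, and the invariant factors of ∂_1 are all 1, so H_0 ≅ Z.
  H_1: rank ker ∂_1 − rank ∂_2 = (6 − 4) − 0 = 2, and there is no ∂_2, so H_1 ≅ Z^2.

H_0 ≅ Z,  H_1 ≅ Z^2.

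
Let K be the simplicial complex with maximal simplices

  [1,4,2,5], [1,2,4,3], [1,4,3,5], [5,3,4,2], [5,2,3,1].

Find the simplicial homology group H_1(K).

Fix the vertex order 1 < 2 < 3 < 4 < 5 and write every simplex with vertices in increasing order. Then dim K = 3 and the simplices of K are:

  0-simplices (5): [1], [2], [3], [4], [5]
  1-simplices (10): [1,2], [1,3], [1,4], [1,5], [2,3], [2,4], [2,5], [3,4], [3,5], [4,5]
  2-simplices (10): [1,2,3], [1,2,4], [1,2,5], [1,3,4], [1,3,5], [1,4,5], [2,3,4], [2,3,5], [2,4,5], [3,4,5]
  3-simplices (5): [1,2,3,4], [1,2,3,5], [1,2,4,5], [1,3,4,5], [2,3,4,5]

Hence C_0 ≅ Z^5, C_1 ≅ Z^10, C_2 ≅ Z^10, C_3 ≅ Z^5.

Boundary ∂_1: C_1 → C_0 maps an edge to its endpoints' difference, ∂[p,q] = q − p. For instance
  ∂[3,5] = [5] − [3].
The 5×10 boundary matrix has rank 4 and Smith normal form diag(1,1,1,1).

∂_2: C_2 → C_1 maps a triangle to the signed sum of its edges. For instance
  ∂[1,3,4] = [3,4] − [1,4] + [1,3],
  ∂[1,2,3] = [2,3] − [1,3] + [1,2].
This gives a 10×10 integer matrix of rank 6; reducing to Smith normal form yields diagonal entries (1,1,1,1,1,1).

Boundary ∂_3: C_3 → C_2 sends each 3-simplex σ to the alternating sum Σ_i (−1)^i (σ with its i-th vertex removed). For instance
  ∂[1,2,4,5] = [2,4,5] − [1,4,5] + [1,2,5] − [1,2,4],
  ∂[2,3,4,5] = [3,4,5] − [2,4,5] + [2,3,5] − [2,3,4].
This gives a 10×5 integer matrix of rank 4; reducing to Smith normal form yields diagonal entries (1,1,1,1).

Now H_k = ker ∂_k / im ∂_{k+1}, so:

  H_1: rank ker ∂_1 − rank ∂_2 = (10 − 4) − 6 = 0, and the invariant factors of ∂_2 are all 1, so H_1 = 0.

H_1 = 0.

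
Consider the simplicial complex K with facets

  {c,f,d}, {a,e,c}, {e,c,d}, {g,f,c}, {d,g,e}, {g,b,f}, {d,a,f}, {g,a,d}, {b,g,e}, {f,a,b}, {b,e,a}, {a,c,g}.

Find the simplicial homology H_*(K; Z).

Order the vertices as a < b < c < d < e < f < g. Listing each simplex with vertices in this order, K has dimension 2 with simplices:

  0-simplices (7): a, b, c, d, e, f, g
  1-simplices (18): ab, ac, ad, ae, af, ag, be, bf, bg, cd, ce, cf, cg, de, df, dg, eg, fg
  2-simplices (12): abe, abf, ace, acg, adf, adg, beg, bfg, cde, cdf, cfg, deg

giving chain groups C_0 ≅ Z^7, C_1 ≅ Z^18, C_2 ≅ Z^12.

∂_1: C_1 → C_0 maps an edge to its endpoints' difference, ∂[p,q] = q − p.
The resulting 7×18 matrix has rank 6, and its Smith normal form has invariant factors (1,1,1,1,1,1).

The boundary map ∂_2: C_2 → C_1 sends each 2-simplex [p,q,r] to [q,r] − [p,r] + [p,q]. For instance
  ∂ace = ce − ae + ac,
  ∂cde = de − ce + cd.
As a 18×12 matrix over Z this has rank 12, with invariant factors (1,1,1,1,1,1,1,1,1,1,1,2).

Now H_k = ker ∂_k / im ∂_{k+1}, so:

  H_0: rank C_0 − rank ∂_1 = 7 − 6 = 1, and the invariant factors of ∂_1 are all 1, so H_0 = Z.
  H_1: rank ker ∂_1 − rank ∂_2 = (18 − 6) − 12 = 0, and ∂_2 has invariant factor 2 > 1, so H_1 = Z_2.
  H_2: rank ker ∂_2 − rank ∂_3 = (12 − 12) − 0 = 0, and there is no ∂_3, so H_2 = 0.

H_0 = Z,  H_1 = Z_2,  H_2 = 0.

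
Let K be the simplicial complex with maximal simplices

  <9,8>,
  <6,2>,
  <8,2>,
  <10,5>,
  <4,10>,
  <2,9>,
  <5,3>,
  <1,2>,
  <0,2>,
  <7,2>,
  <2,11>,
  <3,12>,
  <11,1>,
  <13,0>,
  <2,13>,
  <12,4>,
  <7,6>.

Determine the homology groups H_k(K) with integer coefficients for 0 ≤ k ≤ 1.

H_0 = Z^2,  H_1 = Z^5.

Order the vertices as 0 < 1 < 2 < 3 < 4 < 5 < 6 < 7 < 8 < 9 < 10 < 11 < 12 < 13. Listing each simplex with vertices in this order, K has dimension 1 with simplices:

  0-simplices (14): [0], [1], [2], [3], [4], [5], [6], [7], [8], [9], [10], [11], [12], [13]
  1-simplices (17): [0,2], [0,13], [1,2], [1,11], [2,6], [2,7], [2,8], [2,9], [2,11], [2,13], [3,5], [3,12], [4,10], [4,12], [5,10], [6,7], [8,9]

so the chain groups are C_0 ≅ Z^14, C_1 ≅ Z^17.

The boundary map ∂_1: C_1 → C_0 sends each edge [p,q] (with p < q) to q − p.
This gives a 14×17 integer matrix of rank 12; reducing to Smith normal form yields diagonal entries (1,1,1,1,1,1,1,1,1,1,1,1).

Reading off H_k = ker ∂_k / im ∂_{k+1}:

  H_0: rank C_0 − rank ∂_1 = 14 − 12 = 2, and the invariant factors of ∂_1 are all 1, so H_0 ≅ Z^2.
  H_1: rank ker ∂_1 − rank ∂_2 = (17 − 12) − 0 = 5, and there is no ∂_2, so H_1 ≅ Z^5.

As a check, the Euler characteristic is 14 − 17 = -3, which agrees with 2 − 5 = -3.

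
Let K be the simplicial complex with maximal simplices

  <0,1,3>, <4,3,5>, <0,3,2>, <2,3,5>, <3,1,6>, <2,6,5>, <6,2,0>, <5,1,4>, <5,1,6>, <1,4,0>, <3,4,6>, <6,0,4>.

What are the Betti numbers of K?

b_0 = 1, b_1 = 0, b_2 = 0.

Take the total order 0 < 1 < 2 < 3 < 4 < 5 < 6 on the vertex set. Then K (dimension 2) consists of the simplices:

  0-simplices (7): [0], [1], [2], [3], [4], [5], [6]
  1-simplices (18): [0,1], [0,2], [0,3], [0,4], [0,6], [1,3], [1,4], [1,5], [1,6], [2,3], [2,5], [2,6], [3,4], [3,5], [3,6], [4,5], [4,6], [5,6]
  2-simplices (12): [0,1,3], [0,1,4], [0,2,3], [0,2,6], [0,4,6], [1,3,6], [1,4,5], [1,5,6], [2,3,5], [2,5,6], [3,4,5], [3,4,6]

so the chain groups are C_0 ≅ Z^7, C_1 ≅ Z^18, C_2 ≅ Z^12.

Boundary ∂_1: C_1 → C_0 sends each edge [p,q] (with p < q) to q − p.
The 7×18 boundary matrix has rank 6 and Smith normal form diag(1,1,1,1,1,1).

∂_2: C_2 → C_1 acts by ∂[p,q,r] = [q,r] − [p,r] + [p,q]. For instance
  ∂[2,3,5] = [3,5] − [2,5] + [2,3],
  ∂[0,2,6] = [2,6] − [0,6] + [0,2].
As a 18×12 matrix over Z this has rank 12, with invariant factors (1,1,1,1,1,1,1,1,1,1,1,2).

From H_k ≅ ker(∂_k) / im(∂_{k+1}) we obtain:

  H_0: rank C_0 − rank ∂_1 = 7 − 6 = 1, and the invariant factors of ∂_1 are all 1, so H_0 = Z.
  H_1: rank ker ∂_1 − rank ∂_2 = (18 − 6) − 12 = 0, and ∂_2 has invariant factor 2 > 1, so H_1 = Z/2.
  H_2: rank ker ∂_2 − rank ∂_3 = (12 − 12) − 0 = 0, and there is no ∂_3, so H_2 = 0.

As a check, the Euler characteristic is 7 − 18 + 12 = 1, which agrees with 1 − 0 + 0 = 1.
(K is a triangulation of the real projective plane RP^2.)

Hence the Betti numbers are b_0 = 1, b_1 = 0, b_2 = 0.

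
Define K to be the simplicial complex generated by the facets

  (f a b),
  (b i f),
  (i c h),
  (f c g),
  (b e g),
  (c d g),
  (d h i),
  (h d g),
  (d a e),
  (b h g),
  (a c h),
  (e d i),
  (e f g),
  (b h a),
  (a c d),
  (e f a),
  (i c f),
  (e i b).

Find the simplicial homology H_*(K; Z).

H_0 ≅ Z,  H_1 ≅ Z ⊕ Z/2Z,  H_2 = 0.

K has 9 vertices, 27 edges, 18 triangles.
rank ∂_0 = 0, rank ∂_1 = 8 ⇒ b_0 = 9 − 0 − 8 = 1; all invariant factors of ∂_1 are 1 so no torsion. So H_0 ≅ Z.
rank ∂_1 = 8, rank ∂_2 = 18 ⇒ b_1 = 27 − 8 − 18 = 1; ∂_2 has invariant factor(s) [2] giving torsion. So H_1 ≅ Z ⊕ Z/2Z.
rank ∂_2 = 18, rank ∂_3 = 0 ⇒ b_2 = 18 − 18 − 0 = 0. So H_2 ≅ 0.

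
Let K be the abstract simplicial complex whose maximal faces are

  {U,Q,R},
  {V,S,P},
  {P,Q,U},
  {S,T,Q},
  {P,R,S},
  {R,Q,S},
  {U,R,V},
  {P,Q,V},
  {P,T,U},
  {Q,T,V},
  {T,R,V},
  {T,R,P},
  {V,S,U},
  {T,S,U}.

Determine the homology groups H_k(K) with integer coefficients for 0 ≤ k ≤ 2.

H_0 = Z,  H_1 = Z^2,  H_2 = Z.

K has 7 vertices, 21 edges, 14 triangles.
rank ∂_0 = 0, rank ∂_1 = 6 ⇒ b_0 = 7 − 0 − 6 = 1; all invariant factors of ∂_1 are 1 so no torsion. So H_0 ≅ Z.
rank ∂_1 = 6, rank ∂_2 = 13 ⇒ b_1 = 21 − 6 − 13 = 2; all invariant factors of ∂_2 are 1 so no torsion. So H_1 ≅ Z^2.
rank ∂_2 = 13, rank ∂_3 = 0 ⇒ b_2 = 14 − 13 − 0 = 1. So H_2 ≅ Z.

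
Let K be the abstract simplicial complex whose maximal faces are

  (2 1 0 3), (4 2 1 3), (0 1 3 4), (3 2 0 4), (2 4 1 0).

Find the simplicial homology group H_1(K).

H_1 ≅ 0.

We work with the vertex ordering 0 < 1 < 2 < 3 < 4. The simplices of K, each written with vertices in increasing order, are:

  0-simplices (5): [0], [1], [2], [3], [4]
  1-simplices (10): [0,1], [0,2], [0,3], [0,4], [1,2], [1,3], [1,4], [2,3], [2,4], [3,4]
  2-simplices (10): [0,1,2], [0,1,3], [0,1,4], [0,2,3], [0,2,4], [0,3,4], [1,2,3], [1,2,4], [1,3,4], [2,3,4]
  3-simplices (5): [0,1,2,3], [0,1,2,4], [0,1,3,4], [0,2,3,4], [1,2,3,4]

giving chain groups C_0 ≅ Z^5, C_1 ≅ Z^10, C_2 ≅ Z^10, C_3 ≅ Z^5.

∂_1: C_1 → C_0 is given by ∂[p,q] = [q] − [p]. For instance
  ∂[0,3] = [3] − [0].
As a 5×10 matrix over Z this has rank 4, with invariant factors (1,1,1,1).

Boundary ∂_2: C_2 → C_1 sends each 2-simplex [p,q,r] to [q,r] − [p,r] + [p,q]. For instance
  ∂[0,1,2] = [1,2] − [0,2] + [0,1],
  ∂[2,3,4] = [3,4] − [2,4] + [2,3].
This gives a 10×10 integer matrix of rank 6; reducing to Smith normal form yields diagonal entries (1,1,1,1,1,1).

The boundary map ∂_3: C_3 → C_2 sends each 3-simplex σ to the alternating sum Σ_i (−1)^i (σ with its i-th vertex removed). For instance
  ∂[0,2,3,4] = [2,3,4] − [0,3,4] + [0,2,4] − [0,2,3],
  ∂[0,1,2,3] = [1,2,3] − [0,2,3] + [0,1,3] − [0,1,2].
The resulting 10×5 matrix has rank 4, and its Smith normal form has invariant factors (1,1,1,1).

From H_k ≅ ker(∂_k) / im(∂_{k+1}) we obtain:

  H_1: rank ker ∂_1 − rank ∂_2 = (10 − 4) − 6 = 0, and the invariant factors of ∂_2 are all 1, so H_1 ≅ 0.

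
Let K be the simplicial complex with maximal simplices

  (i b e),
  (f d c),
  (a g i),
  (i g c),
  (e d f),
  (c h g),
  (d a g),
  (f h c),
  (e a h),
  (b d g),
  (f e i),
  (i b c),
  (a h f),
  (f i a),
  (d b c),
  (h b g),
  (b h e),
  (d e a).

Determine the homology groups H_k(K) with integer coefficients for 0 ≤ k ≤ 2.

H_0 ≅ Z,  H_1 ≅ Z × Z/2,  H_2 = 0.

Take the total order a < b < c < d < e < f < g < h < i on the vertex set. Then K (dimension 2) consists of the simplices:

  0-simplices (9): a, b, c, d, e, f, g, h, i
  1-simplices (27): ad, ae, af, ag, ah, ai, bc, bd, be, bg, bh, bi, cd, cf, cg, ch, ci, de, df, dg, ef, eh, ei, fh, fi, gh, gi
  2-simplices (18): ade, adg, aeh, afh, afi, agi, bcd, bci, bdg, beh, bei, bgh, cdf, cfh, cgh, cgi, def, efi

giving chain groups C_0 ≅ Z^9, C_1 ≅ Z^27, C_2 ≅ Z^18.

∂_1: C_1 → C_0 maps an edge to its endpoints' difference, ∂[p,q] = q − p.
The resulting 9×27 matrix has rank 8, and its Smith normal form has invariant factors (1,1,1,1,1,1,1,1).

Boundary ∂_2: C_2 → C_1 maps a triangle to the signed sum of its edges. For instance
  ∂agi = gi − ai + ag,
  ∂afh = fh − ah + af.
The resulting 27×18 matrix has rank 18, and its Smith normal form has invariant factors (1,1,1,1,1,1,1,1,1,1,1,1,1,1,1,1,1,2).

Computing H_k = (kernel of ∂_k) / (image of ∂_{k+1}):

  H_0: rank C_0 − rank ∂_1 = 9 − 8 = 1, and the invariant factors of ∂_1 are all 1, so H_0 = Z.
  H_1: rank ker ∂_1 − rank ∂_2 = (27 − 8) − 18 = 1, and ∂_2 has invariant factor 2 > 1, so H_1 = Z × Z/2.
  H_2: rank ker ∂_2 − rank ∂_3 = (18 − 18) − 0 = 0, and there is no ∂_3, so H_2 = 0.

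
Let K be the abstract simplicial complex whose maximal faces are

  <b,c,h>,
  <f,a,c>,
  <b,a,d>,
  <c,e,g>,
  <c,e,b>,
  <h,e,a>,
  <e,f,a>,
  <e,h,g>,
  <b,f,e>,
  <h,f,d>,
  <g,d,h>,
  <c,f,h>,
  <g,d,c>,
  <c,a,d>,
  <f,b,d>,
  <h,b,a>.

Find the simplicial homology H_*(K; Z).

H_0 = Z,  H_1 = Z^2,  H_2 = Z.

We work with the vertex ordering a < b < c < d < e < f < g < h. The simplices of K, each written with vertices in increasing order, are:

  0-simplices (8): a, b, c, d, e, f, g, h
  1-simplices (24): ab, ac, ad, ae, af, ah, bc, bd, be, bf, bh, cd, ce, cf, cg, ch, df, dg, dh, ef, eg, eh, fh, gh
  2-simplices (16): abd, abh, acd, acf, aef, aeh, bce, bch, bdf, bef, cdg, ceg, cfh, dfh, dgh, egh

so the chain groups are C_0 ≅ Z^8, C_1 ≅ Z^24, C_2 ≅ Z^16.

∂_1: C_1 → C_0 is given by ∂[p,q] = [q] − [p].
The 8×24 boundary matrix has rank 7 and Smith normal form diag(1,1,1,1,1,1,1).

∂_2: C_2 → C_1 maps a triangle to the signed sum of its edges. For instance
  ∂dgh = gh − dh + dg,
  ∂bdf = df − bf + bd.
The 24×16 boundary matrix has rank 15 and Smith normal form diag(1,1,1,1,1,1,1,1,1,1,1,1,1,1,1).

Now H_k = ker ∂_k / im ∂_{k+1}, so:

  H_0: rank C_0 − rank ∂_1 = 8 − 7 = 1, and the invariant factors of ∂_1 are all 1, so H_0 ≅ Z.
  H_1: rank ker ∂_1 − rank ∂_2 = (24 − 7) − 15 = 2, and the invariant factors of ∂_2 are all 1, so H_1 ≅ Z^2.
  H_2: rank ker ∂_2 − rank ∂_3 = (16 − 15) − 0 = 1, and there is no ∂_3, so H_2 ≅ Z.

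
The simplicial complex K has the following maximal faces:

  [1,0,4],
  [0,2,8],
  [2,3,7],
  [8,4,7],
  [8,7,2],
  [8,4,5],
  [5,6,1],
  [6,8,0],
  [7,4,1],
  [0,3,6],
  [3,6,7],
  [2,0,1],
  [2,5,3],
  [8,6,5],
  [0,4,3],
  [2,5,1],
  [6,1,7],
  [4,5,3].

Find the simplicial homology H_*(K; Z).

Take the total order 0 < 1 < 2 < 3 < 4 < 5 < 6 < 7 < 8 on the vertex set. Then K (dimension 2) consists of the simplices:

  0-simplices (9): [0], [1], [2], [3], [4], [5], [6], [7], [8]
  1-simplices (27): (27 of them)
  2-simplices (18): [0,1,2], [0,1,4], [0,2,8], [0,3,4], [0,3,6], [0,6,8], [1,2,5], [1,4,7], [1,5,6], [1,6,7], [2,3,5], [2,3,7], [2,7,8], [3,4,5], [3,6,7], [4,5,8], [4,7,8], [5,6,8]

Hence C_0 ≅ Z^9, C_1 ≅ Z^27, C_2 ≅ Z^18.

The boundary map ∂_1: C_1 → C_0 sends each edge [p,q] (with p < q) to q − p.
The resulting 9×27 matrix has rank 8, and its Smith normal form has invariant factors (1,1,1,1,1,1,1,1).

The boundary map ∂_2: C_2 → C_1 sends each 2-simplex [p,q,r] to [q,r] − [p,r] + [p,q]. For instance
  ∂[0,6,8] = [6,8] − [0,8] + [0,6],
  ∂[2,3,7] = [3,7] − [2,7] + [2,3].
As a 27×18 matrix over Z this has rank 17, with invariant factors (1,1,1,1,1,1,1,1,1,1,1,1,1,1,1,1,1).

Computing H_k = (kernel of ∂_k) / (image of ∂_{k+1}):

  H_0: rank C_0 − rank ∂_1 = 9 − 8 = 1, and the invariant factors of ∂_1 are all 1, so H_0 = Z.
  H_1: rank ker ∂_1 − rank ∂_2 = (27 − 8) − 17 = 2, and the invariant factors of ∂_2 are all 1, so H_1 = Z^2.
  H_2: rank ker ∂_2 − rank ∂_3 = (18 − 17) − 0 = 1, and there is no ∂_3, so H_2 = Z.

H_0 = Z,  H_1 = Z^2,  H_2 = Z.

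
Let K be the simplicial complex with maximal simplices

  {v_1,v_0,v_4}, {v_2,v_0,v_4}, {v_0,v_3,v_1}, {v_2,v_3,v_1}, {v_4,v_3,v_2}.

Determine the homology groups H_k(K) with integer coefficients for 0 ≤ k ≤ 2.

H_0 ≅ Z,  H_1 ≅ Z,  H_2 = 0.

We work with the vertex ordering v_0 < v_1 < v_2 < v_3 < v_4. The simplices of K, each written with vertices in increasing order, are:

  0-simplices (5): [v_0], [v_1], [v_2], [v_3], [v_4]
  1-simplices (10): [v_0,v_1], [v_0,v_2], [v_0,v_3], [v_0,v_4], [v_1,v_2], [v_1,v_3], [v_1,v_4], [v_2,v_3], [v_2,v_4], [v_3,v_4]
  2-simplices (5): [v_0,v_1,v_3], [v_0,v_1,v_4], [v_0,v_2,v_4], [v_1,v_2,v_3], [v_2,v_3,v_4]

so the chain groups are C_0 ≅ Z^5, C_1 ≅ Z^10, C_2 ≅ Z^5.

Boundary ∂_1: C_1 → C_0 is given by ∂[p,q] = [q] − [p]. For instance
  ∂[v_0,v_2] = [v_2] − [v_0].
The resulting 5×10 matrix has rank 4, and its Smith normal form has invariant factors (1,1,1,1).

Boundary ∂_2: C_2 → C_1 sends each 2-simplex [p,q,r] to [q,r] − [p,r] + [p,q]. For instance
  ∂[v_0,v_1,v_4] = [v_1,v_4] − [v_0,v_4] + [v_0,v_1],
  ∂[v_0,v_2,v_4] = [v_2,v_4] − [v_0,v_4] + [v_0,v_2].
The 10×5 boundary matrix has rank 5 and Smith normal form diag(1,1,1,1,1).

Computing H_k = (kernel of ∂_k) / (image of ∂_{k+1}):

  H_0: rank C_0 − rank ∂_1 = 5 − 4 = 1, and the invariant factors of ∂_1 are all 1, so H_0 ≅ Z.
  H_1: rank ker ∂_1 − rank ∂_2 = (10 − 4) − 5 = 1, and the invariant factors of ∂_2 are all 1, so H_1 ≅ Z.
  H_2: rank ker ∂_2 − rank ∂_3 = (5 − 5) − 0 = 0, and there is no ∂_3, so H_2 ≅ 0.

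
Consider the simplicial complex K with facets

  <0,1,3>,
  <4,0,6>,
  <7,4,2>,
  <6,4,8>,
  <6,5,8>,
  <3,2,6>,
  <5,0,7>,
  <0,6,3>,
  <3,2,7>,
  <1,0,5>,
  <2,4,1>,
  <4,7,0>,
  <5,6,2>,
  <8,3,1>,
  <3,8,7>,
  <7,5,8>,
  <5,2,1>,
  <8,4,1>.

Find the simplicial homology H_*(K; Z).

H_0 ≅ Z,  H_1 ≅ Z^2,  H_2 ≅ Z.

Take the total order 0 < 1 < 2 < 3 < 4 < 5 < 6 < 7 < 8 on the vertex set. Then K (dimension 2) consists of the simplices:

  0-simplices (9): [0], [1], [2], [3], [4], [5], [6], [7], [8]
  1-simplices (27): (27 of them)
  2-simplices (18): [0,1,3], [0,1,5], [0,3,6], [0,4,6], [0,4,7], [0,5,7], [1,2,4], [1,2,5], [1,3,8], [1,4,8], [2,3,6], [2,3,7], [2,4,7], [2,5,6], [3,7,8], [4,6,8], [5,6,8], [5,7,8]

so the chain groups are C_0 ≅ Z^9, C_1 ≅ Z^27, C_2 ≅ Z^18.

Boundary ∂_1: C_1 → C_0 is given by ∂[p,q] = [q] − [p]. For instance
  ∂[6,8] = [8] − [6].
This gives a 9×27 integer matrix of rank 8; reducing to Smith normal form yields diagonal entries (1,1,1,1,1,1,1,1).

The boundary map ∂_2: C_2 → C_1 acts by ∂[p,q,r] = [q,r] − [p,r] + [p,q]. For instance
  ∂[1,3,8] = [3,8] − [1,8] + [1,3],
  ∂[1,2,4] = [2,4] − [1,4] + [1,2].
As a 27×18 matrix over Z this has rank 17, with invariant factors (1,1,1,1,1,1,1,1,1,1,1,1,1,1,1,1,1).

From H_k ≅ ker(∂_k) / im(∂_{k+1}) we obtain:

  H_0: rank C_0 − rank ∂_1 = 9 − 8 = 1, and the invariant factors of ∂_1 are all 1, so H_0 ≅ Z.
  H_1: rank ker ∂_1 − rank ∂_2 = (27 − 8) − 17 = 2, and the invariant factors of ∂_2 are all 1, so H_1 ≅ Z^2.
  H_2: rank ker ∂_2 − rank ∂_3 = (18 − 17) − 0 = 1, and there is no ∂_3, so H_2 ≅ Z.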